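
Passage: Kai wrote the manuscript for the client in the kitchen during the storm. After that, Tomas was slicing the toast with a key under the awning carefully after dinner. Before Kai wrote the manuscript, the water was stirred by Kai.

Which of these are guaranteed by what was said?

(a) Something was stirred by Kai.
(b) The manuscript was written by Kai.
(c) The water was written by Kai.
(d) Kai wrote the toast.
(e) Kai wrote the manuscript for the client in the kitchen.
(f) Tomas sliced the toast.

(a) Entailed — generalizing the patient leaves a sub-description the original still satisfies.
(b) Entailed — every conjunct here is already in the original writing event.
(c) Not entailed — Kai wrote the manuscript, not the water; the water belongs to the stirring event.
(d) Not entailed — Kai wrote the manuscript, not the toast; the toast belongs to the slicing event.
(e) Entailed — the original entails any weakening of itself; this just drops 'during the storm'.
(f) Not entailed — 'was slicing' is progressive on an accomplishment; it does not entail the completed 'sliced'.

(a), (b), (e)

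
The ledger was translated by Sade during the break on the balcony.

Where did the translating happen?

'on the balcony' marks the location of the translating event.

on the balcony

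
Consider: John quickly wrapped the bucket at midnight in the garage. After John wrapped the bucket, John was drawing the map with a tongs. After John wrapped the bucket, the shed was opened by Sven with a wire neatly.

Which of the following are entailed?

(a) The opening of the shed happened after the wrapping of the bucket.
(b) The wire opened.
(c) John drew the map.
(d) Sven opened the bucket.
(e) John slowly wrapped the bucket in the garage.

(a) Entailed — the narrative places the wrapping before the opening.
(b) Not entailed — the shed is what opened, not the wire.
(c) Not entailed — 'was drawing' is progressive on an accomplishment; it does not entail the completed 'drew'.
(d) Not entailed — Sven opened the shed, not the bucket; the bucket belongs to the wrapping event.
(e) Not entailed — 'slowly' adds a manner not in (and inconsistent with) the original.

(a)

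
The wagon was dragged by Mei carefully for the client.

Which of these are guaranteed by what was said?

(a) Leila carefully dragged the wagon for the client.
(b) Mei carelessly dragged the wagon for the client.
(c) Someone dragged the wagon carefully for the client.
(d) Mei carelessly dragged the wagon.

(c)

(a) Not entailed — the passage has Mei dragging the wagon, not Leila.
(b) Not entailed — 'carelessly' adds a manner not in (and inconsistent with) the original.
(c) Entailed — the original entails any weakening of itself; this just generalizes the agent.
(d) Not entailed — 'carelessly' adds a manner not in (and inconsistent with) the original.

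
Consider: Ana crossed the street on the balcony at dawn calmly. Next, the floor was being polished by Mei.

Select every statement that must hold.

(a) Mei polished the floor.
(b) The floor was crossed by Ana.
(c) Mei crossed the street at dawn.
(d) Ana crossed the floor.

(a)

(a) Entailed — 'polish' is an activity; 'was polishing' entails that some polishing happened, so 'polished' holds.
(b) Not entailed — Ana crossed the street, not the floor; the floor belongs to the polishing event.
(c) Not entailed — the passage has Ana crossing the street, not Mei.
(d) Not entailed — Ana crossed the street, not the floor; the floor belongs to the polishing event.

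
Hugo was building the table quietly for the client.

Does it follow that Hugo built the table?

'was building' is progressive; for an accomplishment like 'build the table', it doesn't entail completion.

no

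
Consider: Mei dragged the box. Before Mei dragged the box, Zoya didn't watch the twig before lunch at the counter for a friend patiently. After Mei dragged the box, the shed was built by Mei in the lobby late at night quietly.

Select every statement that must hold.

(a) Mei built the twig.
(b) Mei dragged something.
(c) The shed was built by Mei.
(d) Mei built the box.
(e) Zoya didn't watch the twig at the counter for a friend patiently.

(a) Not entailed — Mei built the shed, not the twig; the twig belongs to the watching event.
(b) Entailed — generalizing the patient leaves a sub-description the original still satisfies.
(c) Entailed — the original entails any weakening of itself; this just drops 'late at night', 'quietly', 'in the lobby'.
(d) Not entailed — Mei built the shed, not the box; the box belongs to the dragging event.
(e) Not entailed — dropping 'before lunch' under negation is not valid — the original leaves open that Zoya watched the twig some other way.

(b), (c)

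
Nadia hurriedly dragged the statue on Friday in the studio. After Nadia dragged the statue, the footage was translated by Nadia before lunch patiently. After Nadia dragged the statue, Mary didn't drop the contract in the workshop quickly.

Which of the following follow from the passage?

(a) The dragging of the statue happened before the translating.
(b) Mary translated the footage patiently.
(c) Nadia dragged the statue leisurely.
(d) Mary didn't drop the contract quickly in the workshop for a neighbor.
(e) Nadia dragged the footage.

(a), (d)

(a) Entailed — the narrative places the dragging before the translating.
(b) Not entailed — the passage has Nadia translating the footage, not Mary.
(c) Not entailed — 'leisurely' adds a manner not in (and inconsistent with) the original.
(d) Entailed — under negation, adding a further restriction is entailed: if no such dropping event occurred, none occurred for a neighbor either.
(e) Not entailed — Nadia dragged the statue, not the footage; the footage belongs to the translating event.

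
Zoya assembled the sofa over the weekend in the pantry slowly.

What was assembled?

the sofa

'the sofa' marks the patient of the assembling event.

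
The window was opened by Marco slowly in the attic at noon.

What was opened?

the window

'the window' marks the patient of the opening event.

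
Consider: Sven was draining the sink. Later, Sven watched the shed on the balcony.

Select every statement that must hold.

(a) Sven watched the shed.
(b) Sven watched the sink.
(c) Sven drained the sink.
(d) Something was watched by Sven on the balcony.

(a), (d)

(a) Entailed — the original entails any weakening of itself; this just drops 'on the balcony'.
(b) Not entailed — Sven watched the shed, not the sink; the sink belongs to the draining event.
(c) Not entailed — 'was draining' is progressive on an accomplishment; it does not entail the completed 'drained'.
(d) Entailed — this follows by dropping conjuncts from the watching event's description.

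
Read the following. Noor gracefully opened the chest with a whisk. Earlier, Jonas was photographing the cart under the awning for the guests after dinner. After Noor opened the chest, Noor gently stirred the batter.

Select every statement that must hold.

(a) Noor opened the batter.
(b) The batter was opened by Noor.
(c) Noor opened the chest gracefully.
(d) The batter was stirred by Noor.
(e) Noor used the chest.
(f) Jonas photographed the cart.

(c), (d)

(a) Not entailed — Noor opened the chest, not the batter; the batter belongs to the stirring event.
(b) Not entailed — Noor opened the chest, not the batter; the batter belongs to the stirring event.
(c) Entailed — dropping 'with a whisk' leaves a sub-description the original still satisfies.
(d) Entailed — the original entails any weakening of itself; this just drops 'gently'.
(e) Not entailed — the chest is the patient, not an instrument — Noor used a whisk.
(f) Not entailed — 'was photographing' is progressive on an accomplishment; it does not entail the completed 'photographed'.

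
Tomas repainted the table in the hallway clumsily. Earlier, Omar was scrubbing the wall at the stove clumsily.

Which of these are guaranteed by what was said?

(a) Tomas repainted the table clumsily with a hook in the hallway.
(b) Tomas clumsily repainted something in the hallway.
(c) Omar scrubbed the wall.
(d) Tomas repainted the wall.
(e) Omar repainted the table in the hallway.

(a) Not entailed — 'with a hook' adds information not in the original event.
(b) Entailed — this follows by dropping conjuncts from the repainting event's description.
(c) Entailed — 'scrub' is an activity; 'was scrubbing' entails that some scrubbing happened, so 'scrubbed' holds.
(d) Not entailed — Tomas repainted the table, not the wall; the wall belongs to the scrubbing event.
(e) Not entailed — the passage has Tomas repainting the table, not Omar.

(b), (c)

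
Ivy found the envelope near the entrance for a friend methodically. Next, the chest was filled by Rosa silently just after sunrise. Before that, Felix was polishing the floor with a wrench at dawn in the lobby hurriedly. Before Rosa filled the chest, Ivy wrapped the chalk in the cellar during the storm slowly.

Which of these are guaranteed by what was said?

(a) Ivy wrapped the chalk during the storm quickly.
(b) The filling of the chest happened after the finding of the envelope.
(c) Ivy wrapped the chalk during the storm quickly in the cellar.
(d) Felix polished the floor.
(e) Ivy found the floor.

(b), (d)

(a) Not entailed — 'quickly' adds a manner not in (and inconsistent with) the original.
(b) Entailed — the narrative places the finding before the filling.
(c) Not entailed — 'quickly' adds a manner not in (and inconsistent with) the original.
(d) Entailed — 'polish' is an activity; 'was polishing' entails that some polishing happened, so 'polished' holds.
(e) Not entailed — Ivy found the envelope, not the floor; the floor belongs to the polishing event.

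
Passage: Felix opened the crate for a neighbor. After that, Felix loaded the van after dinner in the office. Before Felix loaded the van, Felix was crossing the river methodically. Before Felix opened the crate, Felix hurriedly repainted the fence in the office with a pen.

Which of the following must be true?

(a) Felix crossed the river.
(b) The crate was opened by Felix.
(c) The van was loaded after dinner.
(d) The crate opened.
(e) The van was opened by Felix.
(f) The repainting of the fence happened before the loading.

(a) Not entailed — 'was crossing' is progressive on an accomplishment; it does not entail the completed 'crossed'.
(b) Entailed — the original entails any weakening of itself; this just drops 'for a neighbor'.
(c) Entailed — dropping 'in the office' and generalizing the agent leaves a sub-description the original still satisfies.
(d) Entailed — 'Felix opened the crate' is causative; it entails the inchoative 'the crate opened'.
(e) Not entailed — Felix opened the crate, not the van; the van belongs to the loading event.
(f) Entailed — the narrative places the repainting before the loading.

(b), (c), (d), (f)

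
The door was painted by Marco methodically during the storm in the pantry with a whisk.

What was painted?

'the door' marks the patient of the painting event.

the door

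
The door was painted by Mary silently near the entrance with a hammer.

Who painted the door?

'Mary' marks the agent of the painting event.

Mary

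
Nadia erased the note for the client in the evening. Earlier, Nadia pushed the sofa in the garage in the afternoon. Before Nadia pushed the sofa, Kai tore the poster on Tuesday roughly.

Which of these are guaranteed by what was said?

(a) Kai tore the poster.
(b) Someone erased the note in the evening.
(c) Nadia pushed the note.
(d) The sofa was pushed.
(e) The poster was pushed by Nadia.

(a), (b), (d)

(a) Entailed — this follows by dropping conjuncts from the tearing event's description.
(b) Entailed — dropping 'for the client' and generalizing the agent leaves a sub-description the original still satisfies.
(c) Not entailed — Nadia pushed the sofa, not the note; the note belongs to the erasing event.
(d) Entailed — the original entails any weakening of itself; this just drops 'in the afternoon', 'in the garage' and generalizes the agent.
(e) Not entailed — Nadia pushed the sofa, not the poster; the poster belongs to the tearing event.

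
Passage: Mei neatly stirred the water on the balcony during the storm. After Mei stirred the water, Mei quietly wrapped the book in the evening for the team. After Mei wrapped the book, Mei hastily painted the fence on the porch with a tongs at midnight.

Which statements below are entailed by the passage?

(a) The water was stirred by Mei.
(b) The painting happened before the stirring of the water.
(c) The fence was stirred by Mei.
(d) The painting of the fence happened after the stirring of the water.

(a) Entailed — the original entails any weakening of itself; this just drops 'during the storm', 'on the balcony', 'neatly'.
(b) Not entailed — the narrative places the stirring before the painting, not after.
(c) Not entailed — Mei stirred the water, not the fence; the fence belongs to the painting event.
(d) Entailed — the narrative places the stirring before the painting.

(a), (d)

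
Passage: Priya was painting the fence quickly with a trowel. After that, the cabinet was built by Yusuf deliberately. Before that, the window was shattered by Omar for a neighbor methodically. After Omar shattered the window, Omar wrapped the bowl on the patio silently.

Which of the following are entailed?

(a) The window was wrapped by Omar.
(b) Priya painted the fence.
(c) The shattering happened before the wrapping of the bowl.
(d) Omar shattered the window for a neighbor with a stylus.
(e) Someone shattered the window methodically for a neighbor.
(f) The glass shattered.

(c), (e)

(a) Not entailed — Omar wrapped the bowl, not the window; the window belongs to the shattering event.
(b) Not entailed — 'was painting' is progressive on an accomplishment; it does not entail the completed 'painted'.
(c) Entailed — the narrative places the shattering before the wrapping.
(d) Not entailed — 'with a stylus' adds information not in the original event.
(e) Entailed — this follows by dropping conjuncts from the shattering event's description.
(f) Not entailed — the window is what shattered, not the glass.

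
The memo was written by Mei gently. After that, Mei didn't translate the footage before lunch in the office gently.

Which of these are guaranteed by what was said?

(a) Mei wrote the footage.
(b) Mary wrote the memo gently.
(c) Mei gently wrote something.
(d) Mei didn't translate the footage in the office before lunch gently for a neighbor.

(c), (d)

(a) Not entailed — Mei wrote the memo, not the footage; the footage belongs to the translating event.
(b) Not entailed — the passage has Mei writing the memo, not Mary.
(c) Entailed — every conjunct here is already in the original writing event.
(d) Entailed — under negation, adding a further restriction is entailed: if no such translating event occurred, none occurred for a neighbor either.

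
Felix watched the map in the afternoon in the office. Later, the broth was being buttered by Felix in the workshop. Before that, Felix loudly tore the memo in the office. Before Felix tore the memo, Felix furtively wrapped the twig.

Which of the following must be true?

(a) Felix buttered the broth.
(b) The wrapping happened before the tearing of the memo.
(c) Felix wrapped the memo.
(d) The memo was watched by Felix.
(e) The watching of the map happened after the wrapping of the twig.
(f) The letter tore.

(b)

(a) Not entailed — 'was buttering' is progressive on an accomplishment; it does not entail the completed 'buttered'.
(b) Entailed — the narrative places the wrapping before the tearing.
(c) Not entailed — Felix wrapped the twig, not the memo; the memo belongs to the tearing event.
(d) Not entailed — Felix watched the map, not the memo; the memo belongs to the tearing event.
(e) Not entailed — the narrative doesn't order the wrapping relative to the watching.
(f) Not entailed — the memo is what tore, not the letter.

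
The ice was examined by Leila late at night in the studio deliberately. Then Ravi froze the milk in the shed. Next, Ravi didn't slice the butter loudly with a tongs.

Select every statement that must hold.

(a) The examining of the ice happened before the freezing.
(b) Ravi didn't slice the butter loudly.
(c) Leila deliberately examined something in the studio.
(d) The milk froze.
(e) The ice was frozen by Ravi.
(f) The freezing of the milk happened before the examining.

(a), (c), (d)

(a) Entailed — the narrative places the examining before the freezing.
(b) Not entailed — dropping 'with a tongs' under negation is not valid — the original leaves open that Ravi sliced the butter some other way.
(c) Entailed — every conjunct here is already in the original examining event.
(d) Entailed — 'Ravi froze the milk' is causative; it entails the inchoative 'the milk froze'.
(e) Not entailed — Ravi froze the milk, not the ice; the ice belongs to the examining event.
(f) Not entailed — the narrative places the examining before the freezing, not after.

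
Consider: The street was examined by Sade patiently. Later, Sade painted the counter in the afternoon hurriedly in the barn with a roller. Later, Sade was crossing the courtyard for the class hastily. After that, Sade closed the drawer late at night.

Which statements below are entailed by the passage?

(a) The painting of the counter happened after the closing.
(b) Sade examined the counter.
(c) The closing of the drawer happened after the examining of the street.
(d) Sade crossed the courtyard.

(c)

(a) Not entailed — the narrative places the painting before the closing, not after.
(b) Not entailed — Sade examined the street, not the counter; the counter belongs to the painting event.
(c) Entailed — the narrative places the examining before the closing.
(d) Not entailed — 'was crossing' is progressive on an accomplishment; it does not entail the completed 'crossed'.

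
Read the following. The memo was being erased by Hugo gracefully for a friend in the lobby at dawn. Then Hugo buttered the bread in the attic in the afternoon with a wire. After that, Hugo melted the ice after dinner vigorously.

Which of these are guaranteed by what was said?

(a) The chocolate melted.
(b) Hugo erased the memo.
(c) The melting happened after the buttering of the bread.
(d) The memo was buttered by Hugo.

(c)

(a) Not entailed — the ice is what melted, not the chocolate.
(b) Not entailed — 'was erasing' is progressive on an accomplishment; it does not entail the completed 'erased'.
(c) Entailed — the narrative places the buttering before the melting.
(d) Not entailed — Hugo buttered the bread, not the memo; the memo belongs to the erasing event.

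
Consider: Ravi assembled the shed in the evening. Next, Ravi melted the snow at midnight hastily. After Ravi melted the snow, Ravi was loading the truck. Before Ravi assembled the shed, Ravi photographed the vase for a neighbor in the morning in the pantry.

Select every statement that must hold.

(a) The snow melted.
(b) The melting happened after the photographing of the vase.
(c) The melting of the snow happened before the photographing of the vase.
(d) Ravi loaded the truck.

(a), (b)

(a) Entailed — 'Ravi melted the snow' is causative; it entails the inchoative 'the snow melted'.
(b) Entailed — the narrative places the photographing before the melting.
(c) Not entailed — the narrative places the photographing before the melting, not after.
(d) Not entailed — 'was loading' is progressive on an accomplishment; it does not entail the completed 'loaded'.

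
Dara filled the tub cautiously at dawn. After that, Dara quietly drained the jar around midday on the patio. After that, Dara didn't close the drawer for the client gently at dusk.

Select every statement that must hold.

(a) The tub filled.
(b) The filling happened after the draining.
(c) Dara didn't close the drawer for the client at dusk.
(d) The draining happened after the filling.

(a), (d)

(a) Entailed — 'Dara filled the tub' is causative; it entails the inchoative 'the tub filled'.
(b) Not entailed — the narrative places the filling before the draining, not after.
(c) Not entailed — dropping 'gently' under negation is not valid — the original leaves open that Dara closed the drawer some other way.
(d) Entailed — the narrative places the filling before the draining.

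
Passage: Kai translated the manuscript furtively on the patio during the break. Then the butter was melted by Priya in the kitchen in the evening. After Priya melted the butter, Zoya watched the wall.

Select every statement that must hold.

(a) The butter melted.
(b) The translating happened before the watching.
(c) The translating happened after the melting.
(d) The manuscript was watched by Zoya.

(a), (b)

(a) Entailed — 'Priya melted the butter' is causative; it entails the inchoative 'the butter melted'.
(b) Entailed — the narrative places the translating before the watching.
(c) Not entailed — the narrative places the translating before the melting, not after.
(d) Not entailed — Zoya watched the wall, not the manuscript; the manuscript belongs to the translating event.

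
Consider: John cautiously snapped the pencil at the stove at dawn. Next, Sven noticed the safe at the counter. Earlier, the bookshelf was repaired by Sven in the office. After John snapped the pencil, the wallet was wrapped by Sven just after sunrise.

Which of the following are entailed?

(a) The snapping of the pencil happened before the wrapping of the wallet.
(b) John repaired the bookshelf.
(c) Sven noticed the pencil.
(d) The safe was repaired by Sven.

(a)

(a) Entailed — the narrative places the snapping before the wrapping.
(b) Not entailed — the passage has Sven repairing the bookshelf, not John.
(c) Not entailed — Sven noticed the safe, not the pencil; the pencil belongs to the snapping event.
(d) Not entailed — Sven repaired the bookshelf, not the safe; the safe belongs to the noticing event.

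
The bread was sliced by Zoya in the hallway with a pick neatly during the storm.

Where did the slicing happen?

'in the hallway' marks the location of the slicing event.

in the hallway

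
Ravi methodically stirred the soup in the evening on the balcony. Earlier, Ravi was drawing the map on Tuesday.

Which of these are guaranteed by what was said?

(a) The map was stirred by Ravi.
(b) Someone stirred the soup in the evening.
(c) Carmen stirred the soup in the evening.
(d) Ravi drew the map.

(b)

(a) Not entailed — Ravi stirred the soup, not the map; the map belongs to the drawing event.
(b) Entailed — dropping 'on the balcony', 'methodically' and generalizing the agent leaves a sub-description the original still satisfies.
(c) Not entailed — the passage has Ravi stirring the soup, not Carmen.
(d) Not entailed — 'was drawing' is progressive on an accomplishment; it does not entail the completed 'drew'.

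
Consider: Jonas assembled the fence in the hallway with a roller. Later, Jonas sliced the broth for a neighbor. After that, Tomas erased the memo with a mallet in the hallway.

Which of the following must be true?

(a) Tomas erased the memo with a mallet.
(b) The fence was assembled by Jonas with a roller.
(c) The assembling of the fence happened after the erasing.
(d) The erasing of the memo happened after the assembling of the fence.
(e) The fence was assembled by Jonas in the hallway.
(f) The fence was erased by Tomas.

(a) Entailed — the original entails any weakening of itself; this just drops 'in the hallway'.
(b) Entailed — the original entails any weakening of itself; this just drops 'in the hallway'.
(c) Not entailed — the narrative places the assembling before the erasing, not after.
(d) Entailed — the narrative places the assembling before the erasing.
(e) Entailed — the original entails any weakening of itself; this just drops 'with a roller'.
(f) Not entailed — Tomas erased the memo, not the fence; the fence belongs to the assembling event.

(a), (b), (d), (e)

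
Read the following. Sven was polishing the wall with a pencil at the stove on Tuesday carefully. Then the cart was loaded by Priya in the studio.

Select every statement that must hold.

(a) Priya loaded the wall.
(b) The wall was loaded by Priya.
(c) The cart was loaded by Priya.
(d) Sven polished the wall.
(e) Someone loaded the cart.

(a) Not entailed — Priya loaded the cart, not the wall; the wall belongs to the polishing event.
(b) Not entailed — Priya loaded the cart, not the wall; the wall belongs to the polishing event.
(c) Entailed — dropping 'in the studio' leaves a sub-description the original still satisfies.
(d) Entailed — 'polish' is an activity; 'was polishing' entails that some polishing happened, so 'polished' holds.
(e) Entailed — every conjunct here is already in the original loading event.

(c), (d), (e)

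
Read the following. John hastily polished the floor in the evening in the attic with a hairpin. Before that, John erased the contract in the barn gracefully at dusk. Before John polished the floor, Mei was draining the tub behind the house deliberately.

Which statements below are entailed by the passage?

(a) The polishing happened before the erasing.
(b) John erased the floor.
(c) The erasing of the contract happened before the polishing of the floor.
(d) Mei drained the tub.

(c)

(a) Not entailed — the narrative places the erasing before the polishing, not after.
(b) Not entailed — John erased the contract, not the floor; the floor belongs to the polishing event.
(c) Entailed — the narrative places the erasing before the polishing.
(d) Not entailed — 'was draining' is progressive on an accomplishment; it does not entail the completed 'drained'.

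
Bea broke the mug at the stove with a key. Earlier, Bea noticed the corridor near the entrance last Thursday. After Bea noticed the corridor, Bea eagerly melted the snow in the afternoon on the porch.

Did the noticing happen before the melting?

The narrative orders the noticing before the melting.

yes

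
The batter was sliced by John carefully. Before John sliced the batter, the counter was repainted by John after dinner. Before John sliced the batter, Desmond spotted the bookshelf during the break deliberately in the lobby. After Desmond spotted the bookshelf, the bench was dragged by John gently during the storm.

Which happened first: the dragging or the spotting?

The connectives place the spotting before the dragging.

the spotting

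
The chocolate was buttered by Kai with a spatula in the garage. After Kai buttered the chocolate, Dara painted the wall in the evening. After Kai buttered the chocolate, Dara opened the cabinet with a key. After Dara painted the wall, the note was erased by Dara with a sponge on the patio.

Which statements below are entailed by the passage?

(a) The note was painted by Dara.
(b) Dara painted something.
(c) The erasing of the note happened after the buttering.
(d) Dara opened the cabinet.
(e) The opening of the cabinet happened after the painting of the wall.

(a) Not entailed — Dara painted the wall, not the note; the note belongs to the erasing event.
(b) Entailed — every conjunct here is already in the original painting event.
(c) Entailed — the narrative places the buttering before the erasing.
(d) Entailed — the original entails any weakening of itself; this just drops 'with a key'.
(e) Not entailed — the narrative doesn't order the painting relative to the opening.

(b), (c), (d)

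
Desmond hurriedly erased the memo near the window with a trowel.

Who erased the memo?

Desmond

'Desmond' marks the agent of the erasing event.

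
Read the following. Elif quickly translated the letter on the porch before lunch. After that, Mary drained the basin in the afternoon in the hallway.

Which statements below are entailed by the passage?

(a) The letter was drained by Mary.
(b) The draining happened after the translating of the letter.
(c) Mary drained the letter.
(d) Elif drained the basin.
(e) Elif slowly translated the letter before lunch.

(b)

(a) Not entailed — Mary drained the basin, not the letter; the letter belongs to the translating event.
(b) Entailed — the narrative places the translating before the draining.
(c) Not entailed — Mary drained the basin, not the letter; the letter belongs to the translating event.
(d) Not entailed — the passage has Mary draining the basin, not Elif.
(e) Not entailed — 'slowly' adds a manner not in (and inconsistent with) the original.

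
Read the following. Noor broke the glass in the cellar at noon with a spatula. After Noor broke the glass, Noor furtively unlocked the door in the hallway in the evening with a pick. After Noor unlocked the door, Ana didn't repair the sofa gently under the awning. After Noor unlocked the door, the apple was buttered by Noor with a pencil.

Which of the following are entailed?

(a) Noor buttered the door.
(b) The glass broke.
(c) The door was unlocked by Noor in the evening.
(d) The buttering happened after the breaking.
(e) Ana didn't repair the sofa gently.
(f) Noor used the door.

(a) Not entailed — Noor buttered the apple, not the door; the door belongs to the unlocking event.
(b) Entailed — 'Noor broke the glass' is causative; it entails the inchoative 'the glass broke'.
(c) Entailed — the original entails any weakening of itself; this just drops 'in the hallway', 'furtively', 'with a pick'.
(d) Entailed — the narrative places the breaking before the buttering.
(e) Not entailed — dropping 'under the awning' under negation is not valid — the original leaves open that Ana repaired the sofa some other way.
(f) Not entailed — the door is the patient, not an instrument — Noor used a pick.

(b), (c), (d)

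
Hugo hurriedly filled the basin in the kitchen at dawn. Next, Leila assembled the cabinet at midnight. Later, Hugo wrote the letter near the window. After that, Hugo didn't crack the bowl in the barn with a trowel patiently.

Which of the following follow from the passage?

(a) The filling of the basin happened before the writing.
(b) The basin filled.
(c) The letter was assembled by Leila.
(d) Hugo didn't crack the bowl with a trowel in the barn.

(a), (b)

(a) Entailed — the narrative places the filling before the writing.
(b) Entailed — 'Hugo filled the basin' is causative; it entails the inchoative 'the basin filled'.
(c) Not entailed — Leila assembled the cabinet, not the letter; the letter belongs to the writing event.
(d) Not entailed — dropping 'patiently' under negation is not valid — the original leaves open that Hugo cracked the bowl some other way.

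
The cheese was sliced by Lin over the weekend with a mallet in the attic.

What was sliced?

the cheese

'the cheese' marks the patient of the slicing event.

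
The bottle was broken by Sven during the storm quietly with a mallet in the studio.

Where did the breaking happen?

in the studio

'in the studio' marks the location of the breaking event.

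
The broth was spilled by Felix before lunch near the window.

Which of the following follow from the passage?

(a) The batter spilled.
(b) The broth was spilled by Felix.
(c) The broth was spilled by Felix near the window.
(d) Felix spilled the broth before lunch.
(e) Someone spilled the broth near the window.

(b), (c), (d), (e)

(a) Not entailed — the broth is what spilled, not the batter.
(b) Entailed — every conjunct here is already in the original spilling event.
(c) Entailed — the original entails any weakening of itself; this just drops 'before lunch'.
(d) Entailed — every conjunct here is already in the original spilling event.
(e) Entailed — every conjunct here is already in the original spilling event.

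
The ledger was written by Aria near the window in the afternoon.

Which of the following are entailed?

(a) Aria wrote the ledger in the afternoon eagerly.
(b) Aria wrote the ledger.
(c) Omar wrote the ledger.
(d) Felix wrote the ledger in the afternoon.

(b)

(a) Not entailed — 'eagerly' adds information not in the original event.
(b) Entailed — this follows by dropping conjuncts from the writing event's description.
(c) Not entailed — the passage has Aria writing the ledger, not Omar.
(d) Not entailed — the passage has Aria writing the ledger, not Felix.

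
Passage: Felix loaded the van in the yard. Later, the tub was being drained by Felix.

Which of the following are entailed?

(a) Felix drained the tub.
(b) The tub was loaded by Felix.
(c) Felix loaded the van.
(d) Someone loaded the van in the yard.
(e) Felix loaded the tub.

(c), (d)

(a) Not entailed — 'was draining' is progressive on an accomplishment; it does not entail the completed 'drained'.
(b) Not entailed — Felix loaded the van, not the tub; the tub belongs to the draining event.
(c) Entailed — this follows by dropping conjuncts from the loading event's description.
(d) Entailed — generalizing the agent leaves a sub-description the original still satisfies.
(e) Not entailed — Felix loaded the van, not the tub; the tub belongs to the draining event.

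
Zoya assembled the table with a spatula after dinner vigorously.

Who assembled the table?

Zoya

'Zoya' marks the agent of the assembling event.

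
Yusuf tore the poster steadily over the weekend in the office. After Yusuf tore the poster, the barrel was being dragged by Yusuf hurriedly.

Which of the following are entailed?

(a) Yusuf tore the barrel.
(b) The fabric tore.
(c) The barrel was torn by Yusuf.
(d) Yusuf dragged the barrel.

(a) Not entailed — Yusuf tore the poster, not the barrel; the barrel belongs to the dragging event.
(b) Not entailed — the poster is what tore, not the fabric.
(c) Not entailed — Yusuf tore the poster, not the barrel; the barrel belongs to the dragging event.
(d) Entailed — 'drag' is an activity; 'was dragging' entails that some dragging happened, so 'dragged' holds.

(d)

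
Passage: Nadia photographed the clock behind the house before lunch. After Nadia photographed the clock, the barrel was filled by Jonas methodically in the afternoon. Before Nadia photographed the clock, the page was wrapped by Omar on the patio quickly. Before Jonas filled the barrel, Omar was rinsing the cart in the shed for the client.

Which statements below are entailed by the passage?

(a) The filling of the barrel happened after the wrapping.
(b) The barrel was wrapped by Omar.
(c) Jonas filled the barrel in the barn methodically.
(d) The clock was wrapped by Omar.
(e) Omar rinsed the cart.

(a) Entailed — the narrative places the wrapping before the filling.
(b) Not entailed — Omar wrapped the page, not the barrel; the barrel belongs to the filling event.
(c) Not entailed — 'in the barn' adds information not in the original event.
(d) Not entailed — Omar wrapped the page, not the clock; the clock belongs to the photographing event.
(e) Entailed — 'rinse' is an activity; 'was rinsing' entails that some rinsing happened, so 'rinsed' holds.

(a), (e)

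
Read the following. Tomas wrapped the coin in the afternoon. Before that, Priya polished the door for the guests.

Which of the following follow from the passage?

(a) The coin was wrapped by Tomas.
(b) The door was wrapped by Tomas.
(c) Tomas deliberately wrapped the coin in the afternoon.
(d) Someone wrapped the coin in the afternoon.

(a) Entailed — the original entails any weakening of itself; this just drops 'in the afternoon'.
(b) Not entailed — Tomas wrapped the coin, not the door; the door belongs to the polishing event.
(c) Not entailed — 'deliberately' adds information not in the original event.
(d) Entailed — this follows by dropping conjuncts from the wrapping event's description.

(a), (d)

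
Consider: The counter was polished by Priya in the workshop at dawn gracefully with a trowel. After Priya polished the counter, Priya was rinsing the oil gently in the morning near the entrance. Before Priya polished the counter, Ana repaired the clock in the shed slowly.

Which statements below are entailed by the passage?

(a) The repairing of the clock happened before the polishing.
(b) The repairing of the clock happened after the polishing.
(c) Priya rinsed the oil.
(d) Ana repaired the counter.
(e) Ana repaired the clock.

(a) Entailed — the narrative places the repairing before the polishing.
(b) Not entailed — the narrative places the repairing before the polishing, not after.
(c) Entailed — 'rinse' is an activity; 'was rinsing' entails that some rinsing happened, so 'rinsed' holds.
(d) Not entailed — Ana repaired the clock, not the counter; the counter belongs to the polishing event.
(e) Entailed — every conjunct here is already in the original repairing event.

(a), (c), (e)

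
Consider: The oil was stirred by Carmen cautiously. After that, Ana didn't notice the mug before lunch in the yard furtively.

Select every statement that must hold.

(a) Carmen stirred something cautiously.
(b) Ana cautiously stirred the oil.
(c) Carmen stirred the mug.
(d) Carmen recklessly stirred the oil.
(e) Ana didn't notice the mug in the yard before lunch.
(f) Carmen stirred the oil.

(a) Entailed — the original entails any weakening of itself; this just generalizes the patient.
(b) Not entailed — the passage has Carmen stirring the oil, not Ana.
(c) Not entailed — Carmen stirred the oil, not the mug; the mug belongs to the noticing event.
(d) Not entailed — 'recklessly' adds a manner not in (and inconsistent with) the original.
(e) Not entailed — dropping 'furtively' under negation is not valid — the original leaves open that Ana noticed the mug some other way.
(f) Entailed — every conjunct here is already in the original stirring event.

(a), (f)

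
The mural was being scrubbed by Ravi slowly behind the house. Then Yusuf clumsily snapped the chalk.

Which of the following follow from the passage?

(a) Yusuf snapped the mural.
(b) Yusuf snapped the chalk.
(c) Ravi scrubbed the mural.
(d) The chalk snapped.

(b), (c), (d)

(a) Not entailed — Yusuf snapped the chalk, not the mural; the mural belongs to the scrubbing event.
(b) Entailed — this follows by dropping conjuncts from the snapping event's description.
(c) Entailed — 'scrub' is an activity; 'was scrubbing' entails that some scrubbing happened, so 'scrubbed' holds.
(d) Entailed — 'Yusuf snapped the chalk' is causative; it entails the inchoative 'the chalk snapped'.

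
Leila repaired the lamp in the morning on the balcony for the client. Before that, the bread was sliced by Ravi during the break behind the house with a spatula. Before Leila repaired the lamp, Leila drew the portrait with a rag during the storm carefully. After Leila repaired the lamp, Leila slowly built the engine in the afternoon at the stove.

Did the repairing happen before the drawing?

The narrative orders the drawing before the repairing.

no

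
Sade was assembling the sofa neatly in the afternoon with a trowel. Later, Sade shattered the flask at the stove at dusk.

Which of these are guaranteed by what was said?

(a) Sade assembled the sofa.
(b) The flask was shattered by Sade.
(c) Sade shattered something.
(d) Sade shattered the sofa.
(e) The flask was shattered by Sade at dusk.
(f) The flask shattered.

(b), (c), (e), (f)

(a) Not entailed — 'was assembling' is progressive on an accomplishment; it does not entail the completed 'assembled'.
(b) Entailed — this follows by dropping conjuncts from the shattering event's description.
(c) Entailed — every conjunct here is already in the original shattering event.
(d) Not entailed — Sade shattered the flask, not the sofa; the sofa belongs to the assembling event.
(e) Entailed — the original entails any weakening of itself; this just drops 'at the stove'.
(f) Entailed — 'Sade shattered the flask' is causative; it entails the inchoative 'the flask shattered'.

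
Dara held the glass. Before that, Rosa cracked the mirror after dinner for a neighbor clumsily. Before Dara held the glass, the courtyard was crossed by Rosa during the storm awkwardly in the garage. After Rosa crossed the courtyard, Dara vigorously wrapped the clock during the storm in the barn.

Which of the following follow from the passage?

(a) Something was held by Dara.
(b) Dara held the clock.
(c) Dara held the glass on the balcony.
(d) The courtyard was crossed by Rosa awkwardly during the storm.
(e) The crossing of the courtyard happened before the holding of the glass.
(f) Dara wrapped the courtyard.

(a), (d), (e)

(a) Entailed — generalizing the patient leaves a sub-description the original still satisfies.
(b) Not entailed — Dara held the glass, not the clock; the clock belongs to the wrapping event.
(c) Not entailed — 'on the balcony' adds information not in the original event.
(d) Entailed — every conjunct here is already in the original crossing event.
(e) Entailed — the narrative places the crossing before the holding.
(f) Not entailed — Dara wrapped the clock, not the courtyard; the courtyard belongs to the crossing event.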